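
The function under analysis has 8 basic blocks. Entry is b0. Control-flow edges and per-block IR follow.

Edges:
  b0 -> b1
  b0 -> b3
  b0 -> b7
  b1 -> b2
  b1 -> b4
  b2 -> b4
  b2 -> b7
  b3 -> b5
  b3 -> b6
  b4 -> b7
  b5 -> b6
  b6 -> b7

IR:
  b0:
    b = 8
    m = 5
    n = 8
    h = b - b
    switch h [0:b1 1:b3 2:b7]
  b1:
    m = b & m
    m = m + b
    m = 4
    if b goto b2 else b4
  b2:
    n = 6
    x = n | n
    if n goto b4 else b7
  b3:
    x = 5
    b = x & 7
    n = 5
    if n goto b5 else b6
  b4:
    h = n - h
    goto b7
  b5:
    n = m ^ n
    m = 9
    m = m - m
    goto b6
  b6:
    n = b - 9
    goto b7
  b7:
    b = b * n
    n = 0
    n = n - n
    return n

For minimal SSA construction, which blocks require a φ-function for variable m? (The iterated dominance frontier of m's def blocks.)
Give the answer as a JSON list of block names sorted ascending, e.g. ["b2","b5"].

Answer: ["b6", "b7"]

Analysis:
idom tree: b1←b0 b2←b1 b3←b0 b4←b1 b5←b3 b6←b3 b7←b0
Dom at joins:
  b4: preds {b1,b2}: {b0,b1} ∩ {b0,b1,b2} = {b0,b1}; idom=b1
  b6: preds {b3,b5}: {b0,b3} ∩ {b0,b3,b5} = {b0,b3}; idom=b3
  b7: preds {b0,b2,b4,b6}: {b0} ∩ {b0,b1,b2} ∩ {b0,b1,b4} ∩ {b0,b3,b6} = {b0}; idom=b0

DF derivation:
  join b4 pred b1: · stop@b1
  join b4 pred b2: b2 stop@b1
  join b6 pred b3: · stop@b3
  join b6 pred b5: b5 stop@b3
  join b7 pred b0: · stop@b0
  join b7 pred b2: b2→b1 stop@b0
  join b7 pred b4: b4→b1 stop@b0
  join b7 pred b6: b6→b3 stop@b0
  b0: DF=∅
  b1: DF={b7}
  b2: DF={b4,b7}
  b3: DF={b7}
  b4: DF={b7}
  b5: DF={b6}
  b6: DF={b7}
  b7: DF=∅

φ for m: defs {b0,b1,b5}
  DF⁺ = {b6,b7}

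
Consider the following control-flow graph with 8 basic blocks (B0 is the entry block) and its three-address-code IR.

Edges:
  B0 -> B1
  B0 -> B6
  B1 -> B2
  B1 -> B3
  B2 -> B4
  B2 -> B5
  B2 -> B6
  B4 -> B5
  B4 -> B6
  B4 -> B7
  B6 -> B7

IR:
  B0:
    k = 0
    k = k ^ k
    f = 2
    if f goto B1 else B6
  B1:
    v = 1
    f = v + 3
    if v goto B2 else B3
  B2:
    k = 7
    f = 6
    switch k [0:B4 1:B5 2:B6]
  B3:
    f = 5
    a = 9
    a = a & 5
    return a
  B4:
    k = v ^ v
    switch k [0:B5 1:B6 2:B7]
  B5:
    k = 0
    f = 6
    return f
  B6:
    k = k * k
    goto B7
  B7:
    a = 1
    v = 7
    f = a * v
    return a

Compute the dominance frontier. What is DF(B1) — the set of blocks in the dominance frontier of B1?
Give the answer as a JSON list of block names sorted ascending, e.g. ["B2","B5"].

Answer: ["B6", "B7"]

Analysis:
idom tree: B1←B0 B2←B1 B3←B1 B4←B2 B5←B2 B6←B0 B7←B0
Dom∩ at merges:
  B5: preds {B2,B4}: {B0,B1,B2} ∩ {B0,B1,B2,B4} = {B0,B1,B2}; idom=B2
  B6: preds {B0,B2,B4}: {B0} ∩ {B0,B1,B2} ∩ {B0,B1,B2,B4} = {B0}; idom=B0
  B7: preds {B4,B6}: {B0,B1,B2,B4} ∩ {B0,B6} = {B0}; idom=B0

DF derivation:
  B5←B2: walk · to B2
  B5←B4: walk B4 to B2
  B6←B0: walk · to B0
  B6←B2: walk B2→B1 to B0
  B6←B4: walk B4→B2→B1 to B0
  B7←B4: walk B4→B2→B1 to B0
  B7←B6: walk B6 to B0
  B0: DF=∅
  B1: DF={B6,B7}
  B2: DF={B6,B7}
  B3: DF=∅
  B4: DF={B5,B6,B7}
  B5: DF=∅
  B6: DF={B7}
  B7: DF=∅

DF(B1) = ["B6", "B7"]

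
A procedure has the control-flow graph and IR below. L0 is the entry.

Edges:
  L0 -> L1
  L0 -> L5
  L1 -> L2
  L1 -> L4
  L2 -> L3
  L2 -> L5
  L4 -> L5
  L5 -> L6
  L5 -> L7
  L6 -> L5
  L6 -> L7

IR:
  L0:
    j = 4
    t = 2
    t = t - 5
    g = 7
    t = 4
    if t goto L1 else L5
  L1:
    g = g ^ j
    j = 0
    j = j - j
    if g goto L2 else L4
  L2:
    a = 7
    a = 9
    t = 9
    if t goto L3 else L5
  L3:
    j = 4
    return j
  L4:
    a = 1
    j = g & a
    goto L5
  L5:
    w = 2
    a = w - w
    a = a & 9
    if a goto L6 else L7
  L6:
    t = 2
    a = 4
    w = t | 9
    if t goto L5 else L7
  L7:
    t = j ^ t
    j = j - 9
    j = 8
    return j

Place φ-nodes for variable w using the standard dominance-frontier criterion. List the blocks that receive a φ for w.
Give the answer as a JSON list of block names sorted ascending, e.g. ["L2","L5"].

idom tree: L1←L0 L2←L1 L3←L2 L4←L1 L5←L0 L6←L5 L7←L5
Dom at joins:
  L5: preds {L0,L2,L4,L6}: {L0} ∩ {L0,L1,L2} ∩ {L0,L1,L4} ∩ {L0,L5,L6} = {L0}; idom=L0
  L7: preds {L5,L6}: {L0,L5} ∩ {L0,L5,L6} = {L0,L5}; idom=L5

DF walk-up:
  join L5 pred L0: · stop@L0
  join L5 pred L2: L2→L1 stop@L0
  join L5 pred L4: L4→L1 stop@L0
  join L5 pred L6: L6→L5 stop@L0
  join L7 pred L5: · stop@L5
  join L7 pred L6: L6 stop@L5
  L0 → ∅
  L1 → {L5}
  L2 → {L5}
  L3 → ∅
  L4 → {L5}
  L5 → {L5}
  L6 → {L5,L7}
  L7 → ∅

φ for w: defs {L5,L6}
  DF⁺ = {L5,L7}

Answer: ["L5", "L7"]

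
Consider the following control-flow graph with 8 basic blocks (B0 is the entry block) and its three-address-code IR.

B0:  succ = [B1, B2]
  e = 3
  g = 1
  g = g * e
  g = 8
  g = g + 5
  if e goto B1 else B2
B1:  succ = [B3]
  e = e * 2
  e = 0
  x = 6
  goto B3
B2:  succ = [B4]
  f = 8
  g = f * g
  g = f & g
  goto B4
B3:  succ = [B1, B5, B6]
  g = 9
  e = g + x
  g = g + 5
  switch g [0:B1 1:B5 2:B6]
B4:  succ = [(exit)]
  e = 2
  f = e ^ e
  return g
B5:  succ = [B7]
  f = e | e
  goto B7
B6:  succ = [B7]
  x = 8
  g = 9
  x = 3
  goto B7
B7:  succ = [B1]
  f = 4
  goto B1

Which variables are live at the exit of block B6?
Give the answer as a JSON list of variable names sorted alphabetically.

Block summaries:
  B0: def={e,g} ue=∅
  B1: def={e,x} ue={e}
  B2: def={f,g} ue={g}
  B3: def={e,g} ue={x}
  B4: def={e,f} ue={g}
  B5: def={f} ue={e}
  B6: def={g,x} ue=∅
  B7: def={f} ue=∅

Live sets:
  live B0: ∅→{e,g}
  live B1: {e}→{x}
  live B2: {g}→{g}
  live B3: {x}→{e}
  live B4: {g}→∅
  live B5: {e}→{e}
  live B6: {e}→{e}
  live B7: {e}→{e}

live-out(B6) = ["e"]

Answer: ["e"]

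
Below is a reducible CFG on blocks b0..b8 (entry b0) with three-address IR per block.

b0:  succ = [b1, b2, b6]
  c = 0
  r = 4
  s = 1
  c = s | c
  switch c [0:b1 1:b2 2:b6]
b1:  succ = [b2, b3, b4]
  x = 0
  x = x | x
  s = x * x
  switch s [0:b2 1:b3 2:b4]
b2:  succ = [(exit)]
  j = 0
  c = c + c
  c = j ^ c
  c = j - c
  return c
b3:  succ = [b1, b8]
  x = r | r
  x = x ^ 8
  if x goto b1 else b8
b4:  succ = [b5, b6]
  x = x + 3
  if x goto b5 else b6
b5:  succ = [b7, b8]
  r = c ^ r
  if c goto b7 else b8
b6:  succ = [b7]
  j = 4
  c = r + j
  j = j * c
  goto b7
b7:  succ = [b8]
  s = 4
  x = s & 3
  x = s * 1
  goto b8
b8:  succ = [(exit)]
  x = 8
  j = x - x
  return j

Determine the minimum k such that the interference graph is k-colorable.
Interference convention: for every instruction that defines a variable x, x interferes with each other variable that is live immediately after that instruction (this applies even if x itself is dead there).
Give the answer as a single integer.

Answer: 4

Derivation:
Block summaries:
  b0 def {c,r,s} use ∅
  b1 def {s,x} use ∅
  b2 def {c,j} use {c}
  b3 def {x} use {r}
  b4 def {x} use {x}
  b5 def {r} use {c,r}
  b6 def {c,j} use {r}
  b7 def {s,x} use ∅
  b8 def {j,x} use ∅

Liveness:
  b0 li=∅ lo={c,r}
  b1 li={c,r} lo={c,r,x}
  b2 li={c} lo=∅
  b3 li={c,r} lo={c,r}
  b4 li={c,r,x} lo={c,r}
  b5 li={c,r} lo=∅
  b6 li={r} lo=∅
  b7 li=∅ lo=∅
  b8 li=∅ lo=∅

Conflict graph:
  c: {j,r,s,x}
  j: {c,r}
  r: {c,j,s,x}
  s: {c,r,x}
  x: {c,r,s}

Chromatic number:
  clique {c,r,s,x} ⇒ need ≥ 4
  4-colouring: r0={c}  r1={r}  r2={j,s}  r3={x}
  χ = 4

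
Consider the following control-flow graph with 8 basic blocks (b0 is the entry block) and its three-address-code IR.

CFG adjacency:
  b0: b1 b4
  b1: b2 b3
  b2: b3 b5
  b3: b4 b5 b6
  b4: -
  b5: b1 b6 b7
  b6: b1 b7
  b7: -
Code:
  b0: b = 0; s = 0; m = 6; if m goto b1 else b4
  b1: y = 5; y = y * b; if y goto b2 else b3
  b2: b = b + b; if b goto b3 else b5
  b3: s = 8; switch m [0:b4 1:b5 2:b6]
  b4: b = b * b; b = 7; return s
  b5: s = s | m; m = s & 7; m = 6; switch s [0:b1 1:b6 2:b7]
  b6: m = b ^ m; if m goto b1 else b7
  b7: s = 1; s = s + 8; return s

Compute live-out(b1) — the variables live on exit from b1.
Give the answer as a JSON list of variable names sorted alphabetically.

Per-block:
  b0: def={b,m,s} ue=∅
  b1: def={y} ue={b}
  b2: def={b} ue={b}
  b3: def={s} ue={m}
  b4: def={b} ue={b,s}
  b5: def={m,s} ue={m,s}
  b6: def={m} ue={b,m}
  b7: def={s} ue=∅

Live sets:
  b0 li=∅ lo={b,m,s}
  b1 li={b,m,s} lo={b,m,s}
  b2 li={b,m,s} lo={b,m,s}
  b3 li={b,m} lo={b,m,s}
  b4 li={b,s} lo=∅
  b5 li={b,m,s} lo={b,m,s}
  b6 li={b,m,s} lo={b,m,s}
  b7 li=∅ lo=∅

live-out(b1) = ["b", "m", "s"]

Answer: ["b", "m", "s"]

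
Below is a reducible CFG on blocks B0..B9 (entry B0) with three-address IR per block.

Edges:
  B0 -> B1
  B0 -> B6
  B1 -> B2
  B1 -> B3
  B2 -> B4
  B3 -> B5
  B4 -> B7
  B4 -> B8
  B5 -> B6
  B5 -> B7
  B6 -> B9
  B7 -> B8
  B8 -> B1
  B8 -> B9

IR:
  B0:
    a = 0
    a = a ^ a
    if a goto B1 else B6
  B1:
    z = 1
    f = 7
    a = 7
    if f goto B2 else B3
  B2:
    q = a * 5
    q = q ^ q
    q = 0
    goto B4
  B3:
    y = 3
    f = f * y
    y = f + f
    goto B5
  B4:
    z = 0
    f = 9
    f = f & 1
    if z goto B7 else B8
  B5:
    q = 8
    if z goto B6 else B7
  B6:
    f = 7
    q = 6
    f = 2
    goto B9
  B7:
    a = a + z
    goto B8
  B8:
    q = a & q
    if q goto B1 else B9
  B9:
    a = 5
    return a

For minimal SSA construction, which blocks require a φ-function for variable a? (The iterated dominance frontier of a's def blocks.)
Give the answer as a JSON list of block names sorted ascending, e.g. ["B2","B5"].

Answer: ["B1", "B6", "B8", "B9"]

Working:
idom tree: B1←B0 B2←B1 B3←B1 B4←B2 B5←B3 B6←B0 B7←B1 B8←B1 B9←B0
Dom at joins:
  B1: preds {B0,B8}: {B0} ∩ {B0,B1,B8} = {B0}; idom=B0
  B6: preds {B0,B5}: {B0} ∩ {B0,B1,B3,B5} = {B0}; idom=B0
  B7: preds {B4,B5}: {B0,B1,B2,B4} ∩ {B0,B1,B3,B5} = {B0,B1}; idom=B1
  B8: preds {B4,B7}: {B0,B1,B2,B4} ∩ {B0,B1,B7} = {B0,B1}; idom=B1
  B9: preds {B6,B8}: {B0,B6} ∩ {B0,B1,B8} = {B0}; idom=B0

Frontier:
  B1←B0: walk · to B0
  B1←B8: walk B8→B1 to B0
  B6←B0: walk · to B0
  B6←B5: walk B5→B3→B1 to B0
  B7←B4: walk B4→B2 to B1
  B7←B5: walk B5→B3 to B1
  B8←B4: walk B4→B2 to B1
  B8←B7: walk B7 to B1
  B9←B6: walk B6 to B0
  B9←B8: walk B8→B1 to B0
  B0: DF=∅
  B1: DF={B1,B6,B9}
  B2: DF={B7,B8}
  B3: DF={B6,B7}
  B4: DF={B7,B8}
  B5: DF={B6,B7}
  B6: DF={B9}
  B7: DF={B8}
  B8: DF={B1,B9}
  B9: DF=∅

φ for a: defs {B0,B1,B7,B9}
  DF⁺ = {B1,B6,B8,B9}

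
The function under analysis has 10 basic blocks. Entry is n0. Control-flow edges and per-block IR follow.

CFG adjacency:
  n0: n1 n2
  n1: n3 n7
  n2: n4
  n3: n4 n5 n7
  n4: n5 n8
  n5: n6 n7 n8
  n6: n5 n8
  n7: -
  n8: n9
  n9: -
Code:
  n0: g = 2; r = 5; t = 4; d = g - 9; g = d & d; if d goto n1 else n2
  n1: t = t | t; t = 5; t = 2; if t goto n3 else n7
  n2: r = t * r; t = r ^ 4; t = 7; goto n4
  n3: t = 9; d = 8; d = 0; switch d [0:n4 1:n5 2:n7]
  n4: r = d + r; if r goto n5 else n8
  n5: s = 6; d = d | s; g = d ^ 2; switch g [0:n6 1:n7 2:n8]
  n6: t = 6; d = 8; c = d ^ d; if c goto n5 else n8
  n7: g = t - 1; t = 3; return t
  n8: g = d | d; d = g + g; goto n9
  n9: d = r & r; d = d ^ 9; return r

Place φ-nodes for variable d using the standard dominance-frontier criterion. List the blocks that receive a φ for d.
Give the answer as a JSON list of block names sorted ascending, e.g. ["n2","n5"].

Answer: ["n4", "n5", "n7", "n8"]

Working:
idom tree: n1←n0 n2←n0 n3←n1 n4←n0 n5←n0 n6←n5 n7←n0 n8←n0 n9←n8
Join-block Dom:
  n4: preds {n2,n3}: {n0,n2} ∩ {n0,n1,n3} = {n0}; idom=n0
  n5: preds {n3,n4,n6}: {n0,n1,n3} ∩ {n0,n4} ∩ {n0,n5,n6} = {n0}; idom=n0
  n7: preds {n1,n3,n5}: {n0,n1} ∩ {n0,n1,n3} ∩ {n0,n5} = {n0}; idom=n0
  n8: preds {n4,n5,n6}: {n0,n4} ∩ {n0,n5} ∩ {n0,n5,n6} = {n0}; idom=n0

DF derivation:
  n4←n2: walk n2 to n0
  n4←n3: walk n3→n1 to n0
  n5←n3: walk n3→n1 to n0
  n5←n4: walk n4 to n0
  n5←n6: walk n6→n5 to n0
  n7←n1: walk n1 to n0
  n7←n3: walk n3→n1 to n0
  n7←n5: walk n5 to n0
  n8←n4: walk n4 to n0
  n8←n5: walk n5 to n0
  n8←n6: walk n6→n5 to n0
  n0 → ∅
  n1 → {n4,n5,n7}
  n2 → {n4}
  n3 → {n4,n5,n7}
  n4 → {n5,n8}
  n5 → {n5,n7,n8}
  n6 → {n5,n8}
  n7 → ∅
  n8 → ∅
  n9 → ∅

φ for d: defs {n0,n3,n5,n6,n8,n9}
  DF⁺ = {n4,n5,n7,n8}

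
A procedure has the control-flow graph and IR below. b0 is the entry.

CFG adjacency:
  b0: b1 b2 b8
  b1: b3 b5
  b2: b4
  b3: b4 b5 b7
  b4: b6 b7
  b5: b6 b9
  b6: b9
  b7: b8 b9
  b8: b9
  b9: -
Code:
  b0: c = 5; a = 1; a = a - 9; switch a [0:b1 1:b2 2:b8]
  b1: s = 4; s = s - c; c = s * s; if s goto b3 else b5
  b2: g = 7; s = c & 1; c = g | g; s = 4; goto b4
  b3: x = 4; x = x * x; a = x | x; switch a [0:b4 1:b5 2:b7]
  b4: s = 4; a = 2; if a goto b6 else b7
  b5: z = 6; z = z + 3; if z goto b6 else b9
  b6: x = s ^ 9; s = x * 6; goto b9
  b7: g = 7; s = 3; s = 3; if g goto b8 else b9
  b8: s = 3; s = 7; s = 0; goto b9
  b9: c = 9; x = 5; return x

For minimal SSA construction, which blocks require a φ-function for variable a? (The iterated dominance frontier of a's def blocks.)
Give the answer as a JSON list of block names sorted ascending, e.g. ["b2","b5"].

Answer: ["b4", "b5", "b6", "b7", "b8", "b9"]

Analysis:
idom tree: b1←b0 b2←b0 b3←b1 b4←b0 b5←b1 b6←b0 b7←b0 b8←b0 b9←b0
Dom∩ at merges:
  b4: preds {b2,b3}: {b0,b2} ∩ {b0,b1,b3} = {b0}; idom=b0
  b5: preds {b1,b3}: {b0,b1} ∩ {b0,b1,b3} = {b0,b1}; idom=b1
  b6: preds {b4,b5}: {b0,b4} ∩ {b0,b1,b5} = {b0}; idom=b0
  b7: preds {b3,b4}: {b0,b1,b3} ∩ {b0,b4} = {b0}; idom=b0
  b8: preds {b0,b7}: {b0} ∩ {b0,b7} = {b0}; idom=b0
  b9: preds {b5,b6,b7,b8}: {b0,b1,b5} ∩ {b0,b6} ∩ {b0,b7} ∩ {b0,b8} = {b0}; idom=b0

DF walk-up:
  join b4 pred b2: b2 stop@b0
  join b4 pred b3: b3→b1 stop@b0
  join b5 pred b1: · stop@b1
  join b5 pred b3: b3 stop@b1
  join b6 pred b4: b4 stop@b0
  join b6 pred b5: b5→b1 stop@b0
  join b7 pred b3: b3→b1 stop@b0
  join b7 pred b4: b4 stop@b0
  join b8 pred b0: · stop@b0
  join b8 pred b7: b7 stop@b0
  join b9 pred b5: b5→b1 stop@b0
  join b9 pred b6: b6 stop@b0
  join b9 pred b7: b7 stop@b0
  join b9 pred b8: b8 stop@b0
  b0 → ∅
  b1 → {b4,b6,b7,b9}
  b2 → {b4}
  b3 → {b4,b5,b7}
  b4 → {b6,b7}
  b5 → {b6,b9}
  b6 → {b9}
  b7 → {b8,b9}
  b8 → {b9}
  b9 → ∅

φ for a: defs {b0,b3,b4}
  DF⁺ = {b4,b5,b6,b7,b8,b9}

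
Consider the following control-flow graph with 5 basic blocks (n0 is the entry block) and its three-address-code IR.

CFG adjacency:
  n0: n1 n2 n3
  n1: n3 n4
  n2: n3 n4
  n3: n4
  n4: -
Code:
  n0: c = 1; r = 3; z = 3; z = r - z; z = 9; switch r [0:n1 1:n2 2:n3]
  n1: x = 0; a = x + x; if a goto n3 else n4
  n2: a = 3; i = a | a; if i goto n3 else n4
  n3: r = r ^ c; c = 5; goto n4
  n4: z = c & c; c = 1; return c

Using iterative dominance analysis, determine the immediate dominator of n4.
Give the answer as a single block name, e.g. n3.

Answer: n0

Working:
idom tree: n1←n0 n2←n0 n3←n0 n4←n0
Join-block Dom:
  n3: preds {n0,n1,n2}: {n0} ∩ {n0,n1} ∩ {n0,n2} = {n0}; idom=n0
  n4: preds {n1,n2,n3}: {n0,n1} ∩ {n0,n2} ∩ {n0,n3} = {n0}; idom=n0

idom(n4) = n0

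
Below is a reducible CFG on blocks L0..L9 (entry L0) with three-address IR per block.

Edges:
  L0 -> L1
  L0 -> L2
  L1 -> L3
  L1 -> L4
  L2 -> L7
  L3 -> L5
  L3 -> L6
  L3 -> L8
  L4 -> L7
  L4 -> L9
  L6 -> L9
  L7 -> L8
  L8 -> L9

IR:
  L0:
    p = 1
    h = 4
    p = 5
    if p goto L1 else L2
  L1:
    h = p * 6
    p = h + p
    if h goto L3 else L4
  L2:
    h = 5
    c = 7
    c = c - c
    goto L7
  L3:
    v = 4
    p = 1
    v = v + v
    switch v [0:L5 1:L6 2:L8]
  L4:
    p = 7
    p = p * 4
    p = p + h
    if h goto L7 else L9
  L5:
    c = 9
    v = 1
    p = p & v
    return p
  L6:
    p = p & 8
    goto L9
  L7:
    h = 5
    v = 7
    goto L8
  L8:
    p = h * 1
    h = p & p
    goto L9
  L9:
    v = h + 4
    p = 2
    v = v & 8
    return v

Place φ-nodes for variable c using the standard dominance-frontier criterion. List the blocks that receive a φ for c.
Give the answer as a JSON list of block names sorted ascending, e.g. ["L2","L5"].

Answer: ["L7", "L8", "L9"]

Working:
idom tree: L1←L0 L2←L0 L3←L1 L4←L1 L5←L3 L6←L3 L7←L0 L8←L0 L9←L0
Dom∩ at merges:
  L7: preds {L2,L4}: {L0,L2} ∩ {L0,L1,L4} = {L0}; idom=L0
  L8: preds {L3,L7}: {L0,L1,L3} ∩ {L0,L7} = {L0}; idom=L0
  L9: preds {L4,L6,L8}: {L0,L1,L4} ∩ {L0,L1,L3,L6} ∩ {L0,L8} = {L0}; idom=L0

DF walk-up:
  L7←L2: walk L2 to L0
  L7←L4: walk L4→L1 to L0
  L8←L3: walk L3→L1 to L0
  L8←L7: walk L7 to L0
  L9←L4: walk L4→L1 to L0
  L9←L6: walk L6→L3→L1 to L0
  L9←L8: walk L8 to L0
  L0: DF=∅
  L1: DF={L7,L8,L9}
  L2: DF={L7}
  L3: DF={L8,L9}
  L4: DF={L7,L9}
  L5: DF=∅
  L6: DF={L9}
  L7: DF={L8}
  L8: DF={L9}
  L9: DF=∅

φ for c: defs {L2,L5}
  DF⁺ = {L7,L8,L9}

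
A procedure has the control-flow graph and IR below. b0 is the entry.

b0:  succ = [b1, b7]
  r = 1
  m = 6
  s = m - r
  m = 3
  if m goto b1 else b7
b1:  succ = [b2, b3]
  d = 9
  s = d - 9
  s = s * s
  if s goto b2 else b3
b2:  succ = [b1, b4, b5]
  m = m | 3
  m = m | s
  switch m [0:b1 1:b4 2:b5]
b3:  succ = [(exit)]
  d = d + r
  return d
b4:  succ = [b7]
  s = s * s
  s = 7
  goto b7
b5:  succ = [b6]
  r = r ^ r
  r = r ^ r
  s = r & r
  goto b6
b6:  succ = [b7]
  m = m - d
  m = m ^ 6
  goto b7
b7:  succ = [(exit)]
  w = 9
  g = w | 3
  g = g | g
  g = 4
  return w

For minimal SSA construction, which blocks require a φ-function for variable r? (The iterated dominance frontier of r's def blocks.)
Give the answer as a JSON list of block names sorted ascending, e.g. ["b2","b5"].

Answer: ["b7"]

Derivation:
idom tree: b1←b0 b2←b1 b3←b1 b4←b2 b5←b2 b6←b5 b7←b0
Dom∩ at merges:
  b1: preds {b0,b2}: {b0} ∩ {b0,b1,b2} = {b0}; idom=b0
  b7: preds {b0,b4,b6}: {b0} ∩ {b0,b1,b2,b4} ∩ {b0,b1,b2,b5,b6} = {b0}; idom=b0

DF derivation:
  join b1 pred b0: · stop@b0
  join b1 pred b2: b2→b1 stop@b0
  join b7 pred b0: · stop@b0
  join b7 pred b4: b4→b2→b1 stop@b0
  join b7 pred b6: b6→b5→b2→b1 stop@b0
  DF(b0)=∅
  DF(b1)={b1,b7}
  DF(b2)={b1,b7}
  DF(b3)=∅
  DF(b4)={b7}
  DF(b5)={b7}
  DF(b6)={b7}
  DF(b7)=∅

φ for r: defs {b0,b5}
  DF⁺ = {b7}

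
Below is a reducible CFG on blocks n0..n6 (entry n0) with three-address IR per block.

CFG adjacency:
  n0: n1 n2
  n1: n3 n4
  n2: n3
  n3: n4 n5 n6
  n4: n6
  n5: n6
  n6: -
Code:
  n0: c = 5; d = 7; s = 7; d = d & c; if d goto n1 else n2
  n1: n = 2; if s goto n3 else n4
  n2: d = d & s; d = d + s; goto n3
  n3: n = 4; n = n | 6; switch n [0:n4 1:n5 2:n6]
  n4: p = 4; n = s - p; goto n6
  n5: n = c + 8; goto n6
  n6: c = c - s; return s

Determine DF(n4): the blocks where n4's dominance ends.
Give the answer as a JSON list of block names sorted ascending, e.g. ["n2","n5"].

idom tree: n1←n0 n2←n0 n3←n0 n4←n0 n5←n3 n6←n0
Dom at joins:
  n3: preds {n1,n2}: {n0,n1} ∩ {n0,n2} = {n0}; idom=n0
  n4: preds {n1,n3}: {n0,n1} ∩ {n0,n3} = {n0}; idom=n0
  n6: preds {n3,n4,n5}: {n0,n3} ∩ {n0,n4} ∩ {n0,n3,n5} = {n0}; idom=n0

DF walk-up:
  join n3 pred n1: n1 stop@n0
  join n3 pred n2: n2 stop@n0
  join n4 pred n1: n1 stop@n0
  join n4 pred n3: n3 stop@n0
  join n6 pred n3: n3 stop@n0
  join n6 pred n4: n4 stop@n0
  join n6 pred n5: n5→n3 stop@n0
  n0: DF=∅
  n1: DF={n3,n4}
  n2: DF={n3}
  n3: DF={n4,n6}
  n4: DF={n6}
  n5: DF={n6}
  n6: DF=∅

DF(n4) = ["n6"]

Answer: ["n6"]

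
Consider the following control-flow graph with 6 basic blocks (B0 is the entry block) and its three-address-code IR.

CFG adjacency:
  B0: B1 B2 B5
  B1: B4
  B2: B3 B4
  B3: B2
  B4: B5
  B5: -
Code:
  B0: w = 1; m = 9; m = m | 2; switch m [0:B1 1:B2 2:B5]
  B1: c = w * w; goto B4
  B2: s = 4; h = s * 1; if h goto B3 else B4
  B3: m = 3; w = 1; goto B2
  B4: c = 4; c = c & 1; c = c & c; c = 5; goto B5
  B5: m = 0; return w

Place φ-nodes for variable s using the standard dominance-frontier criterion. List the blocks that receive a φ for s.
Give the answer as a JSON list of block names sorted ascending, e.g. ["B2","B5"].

Answer: ["B2", "B4", "B5"]

Derivation:
idom tree: B1←B0 B2←B0 B3←B2 B4←B0 B5←B0
Dom at joins:
  B2: preds {B0,B3}: {B0} ∩ {B0,B2,B3} = {B0}; idom=B0
  B4: preds {B1,B2}: {B0,B1} ∩ {B0,B2} = {B0}; idom=B0
  B5: preds {B0,B4}: {B0} ∩ {B0,B4} = {B0}; idom=B0

DF walk-up:
  join B2 pred B0: · stop@B0
  join B2 pred B3: B3→B2 stop@B0
  join B4 pred B1: B1 stop@B0
  join B4 pred B2: B2 stop@B0
  join B5 pred B0: · stop@B0
  join B5 pred B4: B4 stop@B0
  B0: DF=∅
  B1: DF={B4}
  B2: DF={B2,B4}
  B3: DF={B2}
  B4: DF={B5}
  B5: DF=∅

φ for s: defs {B2}
  DF⁺ = {B2,B4,B5}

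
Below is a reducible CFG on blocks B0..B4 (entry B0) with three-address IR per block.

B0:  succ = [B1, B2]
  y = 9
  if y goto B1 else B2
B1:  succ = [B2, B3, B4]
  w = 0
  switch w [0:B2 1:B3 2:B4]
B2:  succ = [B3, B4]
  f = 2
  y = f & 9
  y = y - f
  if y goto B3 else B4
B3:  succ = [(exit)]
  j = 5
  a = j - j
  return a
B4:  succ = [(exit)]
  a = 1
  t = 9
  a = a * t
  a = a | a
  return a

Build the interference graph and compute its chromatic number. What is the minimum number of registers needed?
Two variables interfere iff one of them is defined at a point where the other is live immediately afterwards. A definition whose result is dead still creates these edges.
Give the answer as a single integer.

def/use:
  B0: {y} / ∅
  B1: {w} / ∅
  B2: {f,y} / ∅
  B3: {a,j} / ∅
  B4: {a,t} / ∅

Backward fixpoint:
  live B0: ∅→∅
  live B1: ∅→∅
  live B2: ∅→∅
  live B3: ∅→∅
  live B4: ∅→∅

Interference:
  a: {t}
  f: {y}
  j: ∅
  t: {a}
  w: ∅
  y: {f}

Chromatic number:
  {a,t} pairwise interfere (2-clique) ⇒ χ ≥ 2
  2-colouring: R0={a,f,j,w}  R1={t,y}
  χ = 2

Answer: 2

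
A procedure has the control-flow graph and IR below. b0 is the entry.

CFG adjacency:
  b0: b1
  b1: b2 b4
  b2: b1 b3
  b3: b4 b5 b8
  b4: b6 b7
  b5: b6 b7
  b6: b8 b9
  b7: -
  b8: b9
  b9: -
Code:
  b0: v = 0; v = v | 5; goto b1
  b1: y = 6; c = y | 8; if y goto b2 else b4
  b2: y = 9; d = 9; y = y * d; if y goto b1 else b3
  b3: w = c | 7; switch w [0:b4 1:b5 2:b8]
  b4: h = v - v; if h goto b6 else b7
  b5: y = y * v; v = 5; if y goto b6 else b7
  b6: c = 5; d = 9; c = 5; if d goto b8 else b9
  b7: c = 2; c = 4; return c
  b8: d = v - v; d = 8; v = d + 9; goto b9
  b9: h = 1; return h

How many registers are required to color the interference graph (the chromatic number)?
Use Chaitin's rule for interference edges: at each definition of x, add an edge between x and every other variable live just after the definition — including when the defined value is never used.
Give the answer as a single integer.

Per-block:
  b0 def {v} use ∅
  b1 def {c,y} use ∅
  b2 def {d,y} use ∅
  b3 def {w} use {c}
  b4 def {h} use {v}
  b5 def {v,y} use {v,y}
  b6 def {c,d} use ∅
  b7 def {c} use ∅
  b8 def {d,v} use {v}
  b9 def {h} use ∅

Backward fixpoint:
  b0 li=∅ lo={v}
  b1 li={v} lo={c,v}
  b2 li={c,v} lo={c,v,y}
  b3 li={c,v,y} lo={v,y}
  b4 li={v} lo={v}
  b5 li={v,y} lo={v}
  b6 li={v} lo={v}
  b7 li=∅ lo=∅
  b8 li={v} lo=∅
  b9 li=∅ lo=∅

Interference:
  c: {d,v,y}
  d: {c,v,y}
  h: {v}
  v: {c,d,h,w,y}
  w: {v,y}
  y: {c,d,v,w}

Registers:
  {c,d,v,y} pairwise interfere (4-clique) ⇒ χ ≥ 4
  assign c→c2 d→c3 h→c1 v→c0 w→c2 y→c1 — no edge inside a register ⇒ χ ≤ 4
  χ = 4

Answer: 4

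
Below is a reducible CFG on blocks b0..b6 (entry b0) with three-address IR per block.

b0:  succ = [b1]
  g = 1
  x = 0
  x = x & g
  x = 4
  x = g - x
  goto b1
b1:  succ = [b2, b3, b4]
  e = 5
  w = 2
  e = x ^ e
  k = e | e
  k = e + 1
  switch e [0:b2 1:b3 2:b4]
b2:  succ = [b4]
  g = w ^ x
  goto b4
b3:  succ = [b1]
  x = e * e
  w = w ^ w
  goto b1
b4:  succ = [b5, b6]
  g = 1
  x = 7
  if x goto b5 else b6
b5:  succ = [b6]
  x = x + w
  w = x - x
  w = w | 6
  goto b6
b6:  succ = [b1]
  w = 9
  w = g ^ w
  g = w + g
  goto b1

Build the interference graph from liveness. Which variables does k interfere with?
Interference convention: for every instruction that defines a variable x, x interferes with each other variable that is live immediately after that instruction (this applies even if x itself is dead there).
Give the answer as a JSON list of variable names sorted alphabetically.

Answer: ["e", "w", "x"]

Working:
def/use:
  b0: {g,x} / ∅
  b1: {e,k,w} / {x}
  b2: {g} / {w,x}
  b3: {w,x} / {e,w}
  b4: {g,x} / ∅
  b5: {w,x} / {w,x}
  b6: {g,w} / {g}

Liveness:
  b0 li=∅ lo={x}
  b1 li={x} lo={e,w,x}
  b2 li={w,x} lo={w}
  b3 li={e,w} lo={x}
  b4 li={w} lo={g,w,x}
  b5 li={g,w,x} lo={g,x}
  b6 li={g,x} lo={x}

Interfere edges:
  e↔{k,w,x}
  g↔{w,x}
  k↔{e,w,x}
  w↔{e,g,k,x}
  x↔{e,g,k,w}

N(k) = ["e", "w", "x"]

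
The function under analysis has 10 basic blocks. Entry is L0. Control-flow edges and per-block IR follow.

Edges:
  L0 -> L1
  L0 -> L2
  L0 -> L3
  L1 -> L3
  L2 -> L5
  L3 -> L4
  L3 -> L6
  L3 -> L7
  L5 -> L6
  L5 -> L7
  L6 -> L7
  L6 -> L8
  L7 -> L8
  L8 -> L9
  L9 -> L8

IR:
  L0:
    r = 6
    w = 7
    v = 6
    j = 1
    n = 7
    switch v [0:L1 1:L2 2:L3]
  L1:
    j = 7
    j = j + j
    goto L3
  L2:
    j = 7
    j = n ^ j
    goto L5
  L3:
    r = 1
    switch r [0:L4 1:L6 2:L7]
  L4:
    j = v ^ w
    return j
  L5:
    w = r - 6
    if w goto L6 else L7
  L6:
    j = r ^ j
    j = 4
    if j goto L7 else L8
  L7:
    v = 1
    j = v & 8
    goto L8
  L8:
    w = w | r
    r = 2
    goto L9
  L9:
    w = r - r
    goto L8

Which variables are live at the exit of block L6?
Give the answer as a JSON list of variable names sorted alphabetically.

def/use:
  L0: def={j,n,r,v,w} ue=∅
  L1: def={j} ue=∅
  L2: def={j} ue={n}
  L3: def={r} ue=∅
  L4: def={j} ue={v,w}
  L5: def={w} ue={r}
  L6: def={j} ue={j,r}
  L7: def={j,v} ue=∅
  L8: def={r,w} ue={r,w}
  L9: def={w} ue={r}

Backward fixpoint:
  L0 li=∅ lo={j,n,r,v,w}
  L1 li={v,w} lo={j,v,w}
  L2 li={n,r} lo={j,r}
  L3 li={j,v,w} lo={j,r,v,w}
  L4 li={v,w} lo=∅
  L5 li={j,r} lo={j,r,w}
  L6 li={j,r,w} lo={r,w}
  L7 li={r,w} lo={r,w}
  L8 li={r,w} lo={r}
  L9 li={r} lo={r,w}

live-out(L6) = ["r", "w"]

Answer: ["r", "w"]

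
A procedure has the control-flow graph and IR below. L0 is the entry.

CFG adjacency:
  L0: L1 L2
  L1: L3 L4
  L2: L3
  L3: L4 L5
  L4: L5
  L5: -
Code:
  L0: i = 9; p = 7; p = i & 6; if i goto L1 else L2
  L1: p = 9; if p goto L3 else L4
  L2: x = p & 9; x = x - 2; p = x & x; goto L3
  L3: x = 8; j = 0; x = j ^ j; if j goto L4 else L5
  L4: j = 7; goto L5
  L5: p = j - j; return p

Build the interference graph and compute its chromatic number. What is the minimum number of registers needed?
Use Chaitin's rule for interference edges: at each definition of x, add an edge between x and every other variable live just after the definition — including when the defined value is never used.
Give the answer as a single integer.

def/use:
  L0 def {i,p} use ∅
  L1 def {p} use ∅
  L2 def {p,x} use {p}
  L3 def {j,x} use ∅
  L4 def {j} use ∅
  L5 def {p} use {j}

Live sets:
  live L0: ∅→{p}
  live L1: ∅→∅
  live L2: {p}→∅
  live L3: ∅→{j}
  live L4: ∅→{j}
  live L5: {j}→∅

Conflict graph:
  i: {p}
  j: {x}
  p: {i}
  x: {j}

Registers:
  lower bound: {i,p} mutually conflict ⇒ χ ≥ 2
  assign i→R0 j→R0 p→R1 x→R1 — no edge inside a register ⇒ χ ≤ 2
  χ = 2

Answer: 2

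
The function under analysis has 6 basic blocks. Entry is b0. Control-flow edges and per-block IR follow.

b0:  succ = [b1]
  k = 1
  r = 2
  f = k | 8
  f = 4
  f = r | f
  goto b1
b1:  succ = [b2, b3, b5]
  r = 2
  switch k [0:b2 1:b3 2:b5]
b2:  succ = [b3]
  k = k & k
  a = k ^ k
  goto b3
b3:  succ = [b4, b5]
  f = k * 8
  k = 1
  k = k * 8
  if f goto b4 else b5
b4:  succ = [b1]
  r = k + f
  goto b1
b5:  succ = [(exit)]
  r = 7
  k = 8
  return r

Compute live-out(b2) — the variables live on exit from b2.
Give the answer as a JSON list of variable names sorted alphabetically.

Per-block:
  b0: {f,k,r} / ∅
  b1: {r} / {k}
  b2: {a,k} / {k}
  b3: {f,k} / {k}
  b4: {r} / {f,k}
  b5: {k,r} / ∅

Liveness:
  live b0: ∅→{k}
  live b1: {k}→{k}
  live b2: {k}→{k}
  live b3: {k}→{f,k}
  live b4: {f,k}→{k}
  live b5: ∅→∅

live-out(b2) = ["k"]

Answer: ["k"]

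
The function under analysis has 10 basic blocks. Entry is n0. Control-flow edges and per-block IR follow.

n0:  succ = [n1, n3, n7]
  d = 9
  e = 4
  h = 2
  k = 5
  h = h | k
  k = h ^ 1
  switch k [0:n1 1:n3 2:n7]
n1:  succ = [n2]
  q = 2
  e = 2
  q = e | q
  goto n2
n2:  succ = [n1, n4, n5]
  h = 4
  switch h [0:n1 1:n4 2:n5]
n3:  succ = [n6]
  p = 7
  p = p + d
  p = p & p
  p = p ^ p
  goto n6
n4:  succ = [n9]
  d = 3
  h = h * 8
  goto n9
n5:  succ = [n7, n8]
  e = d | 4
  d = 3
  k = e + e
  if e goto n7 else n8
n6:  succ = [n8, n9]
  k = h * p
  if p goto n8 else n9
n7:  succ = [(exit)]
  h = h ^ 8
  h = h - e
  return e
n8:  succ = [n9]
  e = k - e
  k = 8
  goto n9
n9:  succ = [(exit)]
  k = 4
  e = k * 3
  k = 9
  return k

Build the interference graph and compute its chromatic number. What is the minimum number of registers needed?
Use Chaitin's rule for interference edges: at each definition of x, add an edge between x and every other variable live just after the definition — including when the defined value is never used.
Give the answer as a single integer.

Block summaries:
  n0: {d,e,h,k} / ∅
  n1: {e,q} / ∅
  n2: {h} / ∅
  n3: {p} / {d}
  n4: {d,h} / {h}
  n5: {d,e,k} / {d}
  n6: {k} / {h,p}
  n7: {h} / {e,h}
  n8: {e,k} / {e,k}
  n9: {e,k} / ∅

Liveness:
  live n0: ∅→{d,e,h}
  live n1: {d}→{d}
  live n2: {d}→{d,h}
  live n3: {d,e,h}→{e,h,p}
  live n4: {h}→∅
  live n5: {d,h}→{e,h,k}
  live n6: {e,h,p}→{e,k}
  live n7: {e,h}→∅
  live n8: {e,k}→∅
  live n9: ∅→∅

Interfere edges:
  d: {e,h,k,p,q}
  e: {d,h,k,p,q}
  h: {d,e,k,p}
  k: {d,e,h,p}
  p: {d,e,h,k}
  q: {d,e}

Colouring:
  clique {d,e,h,k,p} ⇒ need ≥ 5
  assign d→c0 e→c1 h→c2 k→c3 p→c4 q→c2 — no edge inside a register ⇒ χ ≤ 5
  χ = 5

Answer: 5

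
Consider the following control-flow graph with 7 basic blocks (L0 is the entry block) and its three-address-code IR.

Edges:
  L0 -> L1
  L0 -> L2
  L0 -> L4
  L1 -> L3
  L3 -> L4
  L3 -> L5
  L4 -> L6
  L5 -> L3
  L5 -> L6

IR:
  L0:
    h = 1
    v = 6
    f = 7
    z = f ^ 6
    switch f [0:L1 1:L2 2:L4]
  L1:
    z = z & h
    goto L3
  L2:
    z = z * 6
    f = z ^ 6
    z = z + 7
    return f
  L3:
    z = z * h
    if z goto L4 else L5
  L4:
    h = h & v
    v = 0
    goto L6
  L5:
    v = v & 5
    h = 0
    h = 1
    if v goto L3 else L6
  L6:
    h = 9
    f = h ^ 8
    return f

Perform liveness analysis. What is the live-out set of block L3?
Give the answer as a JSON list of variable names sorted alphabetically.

def/use:
  L0 def {f,h,v,z} use ∅
  L1 def {z} use {h,z}
  L2 def {f,z} use {z}
  L3 def {z} use {h,z}
  L4 def {h,v} use {h,v}
  L5 def {h,v} use {v}
  L6 def {f,h} use ∅

Liveness:
  live L0: ∅→{h,v,z}
  live L1: {h,v,z}→{h,v,z}
  live L2: {z}→∅
  live L3: {h,v,z}→{h,v,z}
  live L4: {h,v}→∅
  live L5: {v,z}→{h,v,z}
  live L6: ∅→∅

live-out(L3) = ["h", "v", "z"]

Answer: ["h", "v", "z"]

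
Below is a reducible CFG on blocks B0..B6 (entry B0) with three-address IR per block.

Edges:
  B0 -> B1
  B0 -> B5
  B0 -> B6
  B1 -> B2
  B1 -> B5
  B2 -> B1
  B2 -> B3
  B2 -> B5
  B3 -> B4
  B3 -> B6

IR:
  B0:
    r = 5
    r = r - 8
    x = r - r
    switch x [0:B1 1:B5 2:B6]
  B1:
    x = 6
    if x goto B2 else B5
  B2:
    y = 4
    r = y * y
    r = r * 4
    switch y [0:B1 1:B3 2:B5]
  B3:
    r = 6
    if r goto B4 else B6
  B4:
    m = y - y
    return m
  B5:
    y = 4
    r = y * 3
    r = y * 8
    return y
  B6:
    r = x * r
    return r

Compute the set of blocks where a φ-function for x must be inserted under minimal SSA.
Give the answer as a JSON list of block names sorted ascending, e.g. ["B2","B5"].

idom tree: B1←B0 B2←B1 B3←B2 B4←B3 B5←B0 B6←B0
Dom at joins:
  B1: preds {B0,B2}: {B0} ∩ {B0,B1,B2} = {B0}; idom=B0
  B5: preds {B0,B1,B2}: {B0} ∩ {B0,B1} ∩ {B0,B1,B2} = {B0}; idom=B0
  B6: preds {B0,B3}: {B0} ∩ {B0,B1,B2,B3} = {B0}; idom=B0

Frontier:
  join B1 pred B0: · stop@B0
  join B1 pred B2: B2→B1 stop@B0
  join B5 pred B0: · stop@B0
  join B5 pred B1: B1 stop@B0
  join B5 pred B2: B2→B1 stop@B0
  join B6 pred B0: · stop@B0
  join B6 pred B3: B3→B2→B1 stop@B0
  DF(B0)=∅
  DF(B1)={B1,B5,B6}
  DF(B2)={B1,B5,B6}
  DF(B3)={B6}
  DF(B4)=∅
  DF(B5)=∅
  DF(B6)=∅

φ for x: defs {B0,B1}
  DF⁺ = {B1,B5,B6}

Answer: ["B1", "B5", "B6"]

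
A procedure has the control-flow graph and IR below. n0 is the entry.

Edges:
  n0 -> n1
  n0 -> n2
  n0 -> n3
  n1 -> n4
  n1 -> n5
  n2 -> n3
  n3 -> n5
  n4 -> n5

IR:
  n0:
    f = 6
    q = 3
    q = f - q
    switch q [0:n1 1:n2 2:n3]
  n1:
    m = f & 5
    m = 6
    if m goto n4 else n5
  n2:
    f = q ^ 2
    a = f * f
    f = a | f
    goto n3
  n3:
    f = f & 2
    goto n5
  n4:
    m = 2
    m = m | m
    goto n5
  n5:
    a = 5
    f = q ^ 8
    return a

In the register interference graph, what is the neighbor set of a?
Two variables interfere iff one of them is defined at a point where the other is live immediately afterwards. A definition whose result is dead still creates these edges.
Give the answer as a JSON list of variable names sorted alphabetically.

Answer: ["f", "q"]

Working:
Per-block:
  n0: def={f,q} ue=∅
  n1: def={m} ue={f}
  n2: def={a,f} ue={q}
  n3: def={f} ue={f}
  n4: def={m} ue=∅
  n5: def={a,f} ue={q}

Backward fixpoint:
  live n0: ∅→{f,q}
  live n1: {f,q}→{q}
  live n2: {q}→{f,q}
  live n3: {f,q}→{q}
  live n4: {q}→{q}
  live n5: {q}→∅

Interfere edges:
  a — {f,q}
  f — {a,q}
  m — {q}
  q — {a,f,m}

N(a) = ["f", "q"]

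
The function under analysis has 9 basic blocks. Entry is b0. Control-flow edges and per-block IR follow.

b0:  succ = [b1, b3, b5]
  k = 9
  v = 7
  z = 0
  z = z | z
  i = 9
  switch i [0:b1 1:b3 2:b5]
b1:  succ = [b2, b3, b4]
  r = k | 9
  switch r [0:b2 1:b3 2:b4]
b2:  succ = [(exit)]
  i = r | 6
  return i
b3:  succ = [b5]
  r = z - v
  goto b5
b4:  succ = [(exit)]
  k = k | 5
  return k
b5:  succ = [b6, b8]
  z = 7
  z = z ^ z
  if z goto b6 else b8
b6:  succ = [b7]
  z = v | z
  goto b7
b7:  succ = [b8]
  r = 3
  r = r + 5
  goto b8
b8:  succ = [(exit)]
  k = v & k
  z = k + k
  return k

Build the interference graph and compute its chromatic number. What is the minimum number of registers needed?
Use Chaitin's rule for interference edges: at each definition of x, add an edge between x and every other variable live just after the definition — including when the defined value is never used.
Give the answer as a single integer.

Answer: 4

Working:
Per-block:
  b0: {i,k,v,z} / ∅
  b1: {r} / {k}
  b2: {i} / {r}
  b3: {r} / {v,z}
  b4: {k} / {k}
  b5: {z} / ∅
  b6: {z} / {v,z}
  b7: {r} / ∅
  b8: {k,z} / {k,v}

Live sets:
  b0 li=∅ lo={k,v,z}
  b1 li={k,v,z} lo={k,r,v,z}
  b2 li={r} lo=∅
  b3 li={k,v,z} lo={k,v}
  b4 li={k} lo=∅
  b5 li={k,v} lo={k,v,z}
  b6 li={k,v,z} lo={k,v}
  b7 li={k,v} lo={k,v}
  b8 li={k,v} lo=∅

Interfere edges:
  i — {k,v,z}
  k — {i,r,v,z}
  r — {k,v,z}
  v — {i,k,r,z}
  z — {i,k,r,v}

Colouring:
  lower bound: {i,k,v,z} mutually conflict ⇒ χ ≥ 4
  4-colouring: r0={k}  r1={v}  r2={z}  r3={i,r}
  χ = 4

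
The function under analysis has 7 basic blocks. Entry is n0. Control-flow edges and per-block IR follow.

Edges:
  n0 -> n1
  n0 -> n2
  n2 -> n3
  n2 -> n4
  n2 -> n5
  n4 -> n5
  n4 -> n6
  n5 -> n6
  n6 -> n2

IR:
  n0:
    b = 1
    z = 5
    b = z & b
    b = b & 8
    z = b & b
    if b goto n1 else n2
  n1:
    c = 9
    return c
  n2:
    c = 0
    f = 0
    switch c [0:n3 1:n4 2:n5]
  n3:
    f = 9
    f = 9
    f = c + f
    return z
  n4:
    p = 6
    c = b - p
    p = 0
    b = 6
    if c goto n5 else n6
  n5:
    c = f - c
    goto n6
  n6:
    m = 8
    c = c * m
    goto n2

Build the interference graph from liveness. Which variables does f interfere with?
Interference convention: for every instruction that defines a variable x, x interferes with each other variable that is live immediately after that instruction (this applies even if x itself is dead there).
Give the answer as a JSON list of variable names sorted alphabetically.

def/use:
  n0: def={b,z} ue=∅
  n1: def={c} ue=∅
  n2: def={c,f} ue=∅
  n3: def={f} ue={c,z}
  n4: def={b,c,p} ue={b}
  n5: def={c} ue={c,f}
  n6: def={c,m} ue={c}

Backward fixpoint:
  n0: in=∅ out={b,z}
  n1: in=∅ out=∅
  n2: in={b,z} out={b,c,f,z}
  n3: in={c,z} out=∅
  n4: in={b,f,z} out={b,c,f,z}
  n5: in={b,c,f,z} out={b,c,z}
  n6: in={b,c,z} out={b,z}

Interfere edges:
  b — {c,f,m,p,z}
  c — {b,f,m,p,z}
  f — {b,c,p,z}
  m — {b,c,z}
  p — {b,c,f,z}
  z — {b,c,f,m,p}

N(f) = ["b", "c", "p", "z"]

Answer: ["b", "c", "p", "z"]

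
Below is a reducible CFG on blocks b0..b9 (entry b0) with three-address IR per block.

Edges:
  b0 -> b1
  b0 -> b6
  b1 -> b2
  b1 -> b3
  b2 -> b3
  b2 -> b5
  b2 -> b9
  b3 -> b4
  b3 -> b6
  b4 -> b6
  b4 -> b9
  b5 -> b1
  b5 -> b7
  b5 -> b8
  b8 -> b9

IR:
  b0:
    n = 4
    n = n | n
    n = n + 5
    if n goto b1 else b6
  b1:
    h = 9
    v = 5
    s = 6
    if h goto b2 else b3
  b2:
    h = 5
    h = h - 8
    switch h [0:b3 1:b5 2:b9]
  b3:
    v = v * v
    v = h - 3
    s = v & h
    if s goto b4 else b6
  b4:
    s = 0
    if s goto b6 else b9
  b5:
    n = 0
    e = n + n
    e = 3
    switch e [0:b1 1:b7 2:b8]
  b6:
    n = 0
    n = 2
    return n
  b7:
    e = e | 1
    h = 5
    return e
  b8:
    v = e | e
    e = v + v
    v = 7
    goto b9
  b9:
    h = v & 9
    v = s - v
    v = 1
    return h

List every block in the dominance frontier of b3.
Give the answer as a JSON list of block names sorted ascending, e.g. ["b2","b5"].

Answer: ["b6", "b9"]

Derivation:
idom tree: b1←b0 b2←b1 b3←b1 b4←b3 b5←b2 b6←b0 b7←b5 b8←b5 b9←b1
Dom at joins:
  b1: preds {b0,b5}: {b0} ∩ {b0,b1,b2,b5} = {b0}; idom=b0
  b3: preds {b1,b2}: {b0,b1} ∩ {b0,b1,b2} = {b0,b1}; idom=b1
  b6: preds {b0,b3,b4}: {b0} ∩ {b0,b1,b3} ∩ {b0,b1,b3,b4} = {b0}; idom=b0
  b9: preds {b2,b4,b8}: {b0,b1,b2} ∩ {b0,b1,b3,b4} ∩ {b0,b1,b2,b5,b8} = {b0,b1}; idom=b1

Frontier:
  join b1 pred b0: · stop@b0
  join b1 pred b5: b5→b2→b1 stop@b0
  join b3 pred b1: · stop@b1
  join b3 pred b2: b2 stop@b1
  join b6 pred b0: · stop@b0
  join b6 pred b3: b3→b1 stop@b0
  join b6 pred b4: b4→b3→b1 stop@b0
  join b9 pred b2: b2 stop@b1
  join b9 pred b4: b4→b3 stop@b1
  join b9 pred b8: b8→b5→b2 stop@b1
  DF(b0)=∅
  DF(b1)={b1,b6}
  DF(b2)={b1,b3,b9}
  DF(b3)={b6,b9}
  DF(b4)={b6,b9}
  DF(b5)={b1,b9}
  DF(b6)=∅
  DF(b7)=∅
  DF(b8)={b9}
  DF(b9)=∅

DF(b3) = ["b6", "b9"]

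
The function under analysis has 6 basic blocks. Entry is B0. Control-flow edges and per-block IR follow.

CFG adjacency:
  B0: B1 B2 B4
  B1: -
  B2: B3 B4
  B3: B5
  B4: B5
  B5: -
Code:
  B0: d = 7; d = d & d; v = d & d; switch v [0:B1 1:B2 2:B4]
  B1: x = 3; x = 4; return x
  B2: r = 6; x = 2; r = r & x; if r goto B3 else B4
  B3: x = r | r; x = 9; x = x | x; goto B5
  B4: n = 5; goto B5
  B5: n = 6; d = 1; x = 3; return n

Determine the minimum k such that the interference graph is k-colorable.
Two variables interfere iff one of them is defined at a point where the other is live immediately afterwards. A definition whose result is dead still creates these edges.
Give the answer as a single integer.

Block summaries:
  B0 def {d,v} use ∅
  B1 def {x} use ∅
  B2 def {r,x} use ∅
  B3 def {x} use {r}
  B4 def {n} use ∅
  B5 def {d,n,x} use ∅

Liveness:
  live B0: ∅→∅
  live B1: ∅→∅
  live B2: ∅→{r}
  live B3: {r}→∅
  live B4: ∅→∅
  live B5: ∅→∅

Interfere edges:
  d: {n}
  n: {d,x}
  r: {x}
  v: ∅
  x: {n,r}

Registers:
  {d,n} pairwise interfere (2-clique) ⇒ χ ≥ 2
  assign d→r1 n→r0 r→r0 v→r0 x→r1 — no edge inside a register ⇒ χ ≤ 2
  χ = 2

Answer: 2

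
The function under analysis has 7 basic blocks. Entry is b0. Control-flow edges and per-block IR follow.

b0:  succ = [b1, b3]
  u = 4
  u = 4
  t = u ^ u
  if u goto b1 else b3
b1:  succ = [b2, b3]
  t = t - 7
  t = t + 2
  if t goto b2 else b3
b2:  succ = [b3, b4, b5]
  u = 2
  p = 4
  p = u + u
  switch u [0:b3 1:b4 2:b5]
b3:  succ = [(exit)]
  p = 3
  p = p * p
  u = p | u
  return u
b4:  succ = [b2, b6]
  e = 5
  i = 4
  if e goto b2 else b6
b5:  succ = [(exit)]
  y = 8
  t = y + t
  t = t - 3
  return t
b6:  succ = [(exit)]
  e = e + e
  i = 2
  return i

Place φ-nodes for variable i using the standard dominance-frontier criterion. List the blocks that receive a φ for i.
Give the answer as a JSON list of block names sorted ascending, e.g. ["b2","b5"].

idom tree: b1←b0 b2←b1 b3←b0 b4←b2 b5←b2 b6←b4
Dom∩ at merges:
  b2: preds {b1,b4}: {b0,b1} ∩ {b0,b1,b2,b4} = {b0,b1}; idom=b1
  b3: preds {b0,b1,b2}: {b0} ∩ {b0,b1} ∩ {b0,b1,b2} = {b0}; idom=b0

DF derivation:
  join b2 pred b1: · stop@b1
  join b2 pred b4: b4→b2 stop@b1
  join b3 pred b0: · stop@b0
  join b3 pred b1: b1 stop@b0
  join b3 pred b2: b2→b1 stop@b0
  DF(b0)=∅
  DF(b1)={b3}
  DF(b2)={b2,b3}
  DF(b3)=∅
  DF(b4)={b2}
  DF(b5)=∅
  DF(b6)=∅

φ for i: defs {b4,b6}
  DF⁺ = {b2,b3}

Answer: ["b2", "b3"]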